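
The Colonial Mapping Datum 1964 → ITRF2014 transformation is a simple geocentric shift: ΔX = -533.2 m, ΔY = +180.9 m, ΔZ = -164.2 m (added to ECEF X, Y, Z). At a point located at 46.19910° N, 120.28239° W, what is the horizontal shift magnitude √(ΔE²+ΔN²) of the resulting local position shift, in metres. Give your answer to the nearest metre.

The local east axis at (φ, λ) is (−sin λ, cos λ, 0), so ΔE = −sin(-120.28239°)·(-533.2) + cos(-120.28239°)·180.9 = -551.67 m.
The local north axis is (−sin φ cos λ, −sin φ sin λ, cos φ), giving ΔN = -194.059 + 112.749 − 113.652 = -194.96 m.
Horizontal magnitude = √(ΔE² + ΔN²) = √((-551.67)² + (-194.96)²) = 585.10 m.

585 m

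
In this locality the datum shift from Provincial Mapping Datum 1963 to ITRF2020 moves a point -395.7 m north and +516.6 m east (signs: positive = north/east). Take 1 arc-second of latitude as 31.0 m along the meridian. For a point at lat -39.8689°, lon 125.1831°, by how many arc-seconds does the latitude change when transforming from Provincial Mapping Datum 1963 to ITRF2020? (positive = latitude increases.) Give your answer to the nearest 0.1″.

Δφ = -12.8″

1″ of latitude = 31.00 m, so Δφ = -395.7 / 31.00 = -12.765″.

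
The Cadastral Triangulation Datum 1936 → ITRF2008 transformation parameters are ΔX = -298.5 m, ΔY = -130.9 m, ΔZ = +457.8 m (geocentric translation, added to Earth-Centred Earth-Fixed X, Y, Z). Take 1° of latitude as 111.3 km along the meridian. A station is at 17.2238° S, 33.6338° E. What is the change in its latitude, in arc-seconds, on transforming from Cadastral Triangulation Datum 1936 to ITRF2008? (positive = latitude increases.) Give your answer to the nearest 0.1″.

Δφ = 11.1″

sin φ = -0.296105, cos φ = 0.955155, sin λ = 0.553883, cos λ = 0.832595.
North component: ΔN = −sin φ cos λ·ΔX − sin φ sin λ·ΔY + cos φ·ΔZ = −(-0.296105)(0.832595)(-298.5) − (-0.296105)(0.553883)(-130.9) + (0.955155)(457.8) = 342.21 m.
1° of latitude spans 111300 m, so Δφ = 342.21 / 111300 × 3600 = 11.069″.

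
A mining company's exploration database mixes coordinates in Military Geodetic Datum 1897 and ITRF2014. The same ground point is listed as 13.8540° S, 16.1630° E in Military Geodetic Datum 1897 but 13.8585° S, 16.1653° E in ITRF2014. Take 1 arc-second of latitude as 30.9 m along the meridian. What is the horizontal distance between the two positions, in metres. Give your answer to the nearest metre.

559 m

Δφ = -13.8585° − -13.8540° = -0.0045°; Δλ = 16.1653° − 16.1630° = +0.0023°.
1° of latitude = 3600 × 30.90 = 111240 m.
ΔN = Δφ × 111240 = -500.6 m; ΔE = Δλ × 111240 × cos(-13.8540°) = +0.0023 × 111240 × 0.970909 = 248.4 m.
Distance = √(ΔE² + ΔN²) = √(248.4² + (-500.6)²) = 558.8 m.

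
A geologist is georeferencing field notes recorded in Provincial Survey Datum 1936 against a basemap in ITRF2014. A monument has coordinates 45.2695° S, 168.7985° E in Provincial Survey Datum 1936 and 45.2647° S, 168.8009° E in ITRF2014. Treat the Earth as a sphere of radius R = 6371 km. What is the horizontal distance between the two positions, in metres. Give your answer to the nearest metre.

Δφ = -45.2647° − -45.2695° = +0.0048°; Δλ = 168.8009° − 168.7985° = +0.0024°.
1° along a meridian = πR/180 = 111195 m.
ΔN = Δφ × 111195 = 533.7 m; ΔE = Δλ × 111195 × cos(-45.2695°) = +0.0024 × 111195 × 0.703773 = 187.8 m.
Distance = √(ΔE² + ΔN²) = √(187.8² + 533.7²) = 565.8 m.

566 m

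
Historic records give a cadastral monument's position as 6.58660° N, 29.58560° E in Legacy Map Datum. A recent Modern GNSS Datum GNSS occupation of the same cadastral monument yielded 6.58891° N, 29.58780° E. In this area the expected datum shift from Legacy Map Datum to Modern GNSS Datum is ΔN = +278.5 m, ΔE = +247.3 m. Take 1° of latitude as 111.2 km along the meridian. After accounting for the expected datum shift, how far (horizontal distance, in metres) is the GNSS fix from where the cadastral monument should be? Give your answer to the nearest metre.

Observed coordinate differences: Δφ = +0.00231°, Δλ = +0.00220°.
Converting to metres (1° lat = 111200 m, cos φ = 0.993400): observed ΔN = 256.9 m, observed ΔE = 243.0 m.
Subtracting the expected shift leaves a residual of 256.9 − (278.5) = -21.6 m north and 243.0 − (247.3) = -4.3 m east.
Residual distance = √((-21.6)² + (-4.3)²) = 22.0 m.

22 m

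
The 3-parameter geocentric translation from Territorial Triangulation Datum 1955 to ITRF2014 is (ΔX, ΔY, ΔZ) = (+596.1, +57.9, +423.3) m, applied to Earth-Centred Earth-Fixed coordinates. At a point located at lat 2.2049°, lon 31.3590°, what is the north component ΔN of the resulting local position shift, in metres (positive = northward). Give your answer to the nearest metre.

The local north axis is (−sin φ cos λ, −sin φ sin λ, cos φ), giving ΔN = -19.584 − 1.159 + 422.987 = 402.24 m.

ΔN = 402 m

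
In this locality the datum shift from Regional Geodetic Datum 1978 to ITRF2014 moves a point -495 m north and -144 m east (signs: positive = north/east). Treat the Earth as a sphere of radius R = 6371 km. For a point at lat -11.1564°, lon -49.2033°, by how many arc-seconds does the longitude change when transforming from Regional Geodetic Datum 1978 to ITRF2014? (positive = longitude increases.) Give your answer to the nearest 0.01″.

Δλ = -4.75″

At latitude -11.1564°, cos φ = 0.981103.
One radian of longitude at latitude φ spans R cos φ, so Δλ = ΔE / (R cos φ) = -144.0 / (6371000 × 0.981103) = -2.3038e-05 rad = -4.752″.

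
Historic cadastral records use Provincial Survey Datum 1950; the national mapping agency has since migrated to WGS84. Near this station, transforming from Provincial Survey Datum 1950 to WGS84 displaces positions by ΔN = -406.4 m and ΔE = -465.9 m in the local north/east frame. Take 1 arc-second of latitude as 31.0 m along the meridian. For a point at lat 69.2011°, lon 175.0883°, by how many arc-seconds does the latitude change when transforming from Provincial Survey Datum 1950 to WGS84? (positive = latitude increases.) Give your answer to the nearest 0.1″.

Δφ = -13.1″

1″ of latitude = 31.00 m, so Δφ = -406.4 / 31.00 = -13.110″.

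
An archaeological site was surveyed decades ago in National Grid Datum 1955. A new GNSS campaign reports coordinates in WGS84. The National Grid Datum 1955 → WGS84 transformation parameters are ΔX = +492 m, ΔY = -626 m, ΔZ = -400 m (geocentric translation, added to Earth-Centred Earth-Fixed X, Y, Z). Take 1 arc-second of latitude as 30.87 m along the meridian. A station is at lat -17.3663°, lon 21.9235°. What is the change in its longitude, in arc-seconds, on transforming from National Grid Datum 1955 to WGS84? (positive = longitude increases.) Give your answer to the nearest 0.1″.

sin φ = -0.298479, cos φ = 0.954416, sin λ = 0.373368, cos λ = 0.927683.
East component: ΔE = −sin λ·ΔX + cos λ·ΔY = −(0.373368)(492) + (0.927683)(-626) = -764.43 m.
1° of latitude spans 3600 × 30.87 = 111132 m; at latitude φ, 1° of longitude spans that × cos φ = 106066.2 m, so Δλ = -764.43 / 106066.2 × 3600 = -25.945″.

Δλ = -25.9″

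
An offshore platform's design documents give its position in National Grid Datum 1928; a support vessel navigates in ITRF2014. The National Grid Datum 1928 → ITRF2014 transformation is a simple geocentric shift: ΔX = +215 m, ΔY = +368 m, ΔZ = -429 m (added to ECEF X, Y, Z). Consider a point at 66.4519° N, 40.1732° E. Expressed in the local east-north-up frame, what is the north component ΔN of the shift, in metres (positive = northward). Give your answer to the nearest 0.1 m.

ΔN = -539.6 m

The local north axis is (−sin φ cos λ, −sin φ sin λ, cos φ), giving ΔN = -150.601 − 217.628 − 171.394 = -539.62 m.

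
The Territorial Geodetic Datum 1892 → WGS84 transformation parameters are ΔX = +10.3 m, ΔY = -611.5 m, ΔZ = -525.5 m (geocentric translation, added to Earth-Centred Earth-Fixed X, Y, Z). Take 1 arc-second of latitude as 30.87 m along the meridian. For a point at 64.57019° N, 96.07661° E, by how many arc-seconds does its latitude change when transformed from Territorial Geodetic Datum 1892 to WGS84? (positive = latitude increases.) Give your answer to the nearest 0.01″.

Δφ = 10.51″

sin φ = 0.903112, cos φ = 0.429405, sin λ = 0.994381, cos λ = -0.105858.
North component: ΔN = −sin φ cos λ·ΔX − sin φ sin λ·ΔY + cos φ·ΔZ = −(0.903112)(-0.105858)(10.3) − (0.903112)(0.994381)(-611.5) + (0.429405)(-525.5) = 324.48 m.
1° of latitude spans 3600 × 30.87 = 111132 m, so Δφ = 324.48 / 111132 × 3600 = 10.511″.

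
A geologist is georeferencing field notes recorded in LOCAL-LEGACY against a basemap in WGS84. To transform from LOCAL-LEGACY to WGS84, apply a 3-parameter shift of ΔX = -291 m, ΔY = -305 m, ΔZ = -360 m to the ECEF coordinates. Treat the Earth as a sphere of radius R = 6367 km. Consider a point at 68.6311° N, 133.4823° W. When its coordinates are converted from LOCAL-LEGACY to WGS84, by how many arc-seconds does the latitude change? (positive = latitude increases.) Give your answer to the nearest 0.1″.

sin φ = 0.931254, cos φ = 0.364371, sin λ = -0.725587, cos λ = -0.688130.
North component: ΔN = −sin φ cos λ·ΔX − sin φ sin λ·ΔY + cos φ·ΔZ = −(0.931254)(-0.688130)(-291) − (0.931254)(-0.725587)(-305) + (0.364371)(-360) = -523.74 m.
1° of latitude spans πR/180 = 111125 m, so Δφ = -523.74 / 111125 × 3600 = -16.967″.

Δφ = -17.0″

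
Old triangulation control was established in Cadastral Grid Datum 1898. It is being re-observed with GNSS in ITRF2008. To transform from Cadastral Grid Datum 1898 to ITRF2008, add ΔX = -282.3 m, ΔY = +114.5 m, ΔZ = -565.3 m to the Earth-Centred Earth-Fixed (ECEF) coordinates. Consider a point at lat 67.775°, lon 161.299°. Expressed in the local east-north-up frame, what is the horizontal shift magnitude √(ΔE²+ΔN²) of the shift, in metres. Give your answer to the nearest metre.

The local east axis at (φ, λ) is (−sin λ, cos λ, 0), so ΔE = −sin(161.299°)·(-282.3) + cos(161.299°)·114.5 = -17.94 m.
The local north axis is (−sin φ cos λ, −sin φ sin λ, cos φ), giving ΔN = -247.530 − 33.985 − 213.822 = -495.34 m.
Horizontal magnitude = √(ΔE² + ΔN²) = √((-17.94)² + (-495.34)²) = 495.66 m.

496 m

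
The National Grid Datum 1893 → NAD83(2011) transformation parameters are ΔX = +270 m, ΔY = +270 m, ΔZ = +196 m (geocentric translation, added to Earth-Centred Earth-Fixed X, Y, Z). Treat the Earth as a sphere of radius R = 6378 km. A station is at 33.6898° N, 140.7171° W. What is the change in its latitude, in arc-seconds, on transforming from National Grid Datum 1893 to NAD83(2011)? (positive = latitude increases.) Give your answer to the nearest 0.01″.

Δφ = 12.09″

sin φ = 0.554696, cos φ = 0.832053, sin λ = -0.633150, cos λ = -0.774029.
North component: ΔN = −sin φ cos λ·ΔX − sin φ sin λ·ΔY + cos φ·ΔZ = −(0.554696)(-0.774029)(270) − (0.554696)(-0.633150)(270) + (0.832053)(196) = 373.83 m.
1° of latitude spans πR/180 = 111317 m, so Δφ = 373.83 / 111317 × 3600 = 12.090″.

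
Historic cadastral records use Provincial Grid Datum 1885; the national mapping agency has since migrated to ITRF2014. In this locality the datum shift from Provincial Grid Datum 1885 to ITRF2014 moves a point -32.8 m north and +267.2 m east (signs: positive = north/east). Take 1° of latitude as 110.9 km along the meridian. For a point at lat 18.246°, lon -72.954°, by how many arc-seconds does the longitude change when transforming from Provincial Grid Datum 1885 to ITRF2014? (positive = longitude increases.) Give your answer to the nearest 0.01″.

Δλ = 9.13″

At latitude 18.246°, cos φ = 0.949721.
1° of longitude at this latitude = 110.9 × cos φ = 105.32 km, so Δλ = 267.2 / 105324.1 = 0.0025369° = 9.133″.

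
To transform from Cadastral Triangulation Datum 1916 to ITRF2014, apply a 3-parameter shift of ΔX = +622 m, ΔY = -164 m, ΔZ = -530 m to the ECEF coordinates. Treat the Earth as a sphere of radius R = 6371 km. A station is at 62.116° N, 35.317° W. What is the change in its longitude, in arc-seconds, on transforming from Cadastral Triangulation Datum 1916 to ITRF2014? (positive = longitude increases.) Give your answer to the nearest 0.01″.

Δλ = 15.63″

sin φ = 0.883896, cos φ = 0.467683, sin λ = -0.578100, cos λ = 0.815966.
East component: ΔE = −sin λ·ΔX + cos λ·ΔY = −(-0.578100)(622) + (0.815966)(-164) = 225.76 m.
1° of latitude spans πR/180 = 111195 m; at latitude φ, 1° of longitude spans that × cos φ = 52004.0 m, so Δλ = 225.76 / 52004.0 × 3600 = 15.628″.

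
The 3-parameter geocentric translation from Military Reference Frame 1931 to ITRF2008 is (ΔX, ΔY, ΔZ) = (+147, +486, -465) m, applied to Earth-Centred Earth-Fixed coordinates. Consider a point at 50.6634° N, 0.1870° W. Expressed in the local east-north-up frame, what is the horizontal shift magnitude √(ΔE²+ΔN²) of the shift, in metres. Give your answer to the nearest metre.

634 m

At φ = 50.6634°, λ = -0.1870°: sin φ = 0.773435, cos φ = 0.633875, sin λ = -0.003264, cos λ = 0.999995.
ΔE = −sin λ·ΔX + cos λ·ΔY = −(-0.003264)·(147) + (0.999995)·(486) = 486.48 m.
ΔN = −sin φ cos λ·ΔX − sin φ sin λ·ΔY + cos φ·ΔZ = −(0.773435)(0.999995)(147) − (0.773435)(-0.003264)(486) + (0.633875)(-465) = -407.22 m.
Horizontal magnitude = √(ΔE² + ΔN²) = √(486.48² + (-407.22)²) = 634.42 m.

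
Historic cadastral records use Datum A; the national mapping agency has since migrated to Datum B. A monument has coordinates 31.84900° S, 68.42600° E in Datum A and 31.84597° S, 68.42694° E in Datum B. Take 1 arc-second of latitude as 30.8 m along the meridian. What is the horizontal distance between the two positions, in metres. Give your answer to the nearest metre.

Δφ = -31.84597° − -31.84900° = +0.00303°; Δλ = 68.42694° − 68.42600° = +0.00094°.
1° of latitude = 3600 × 30.80 = 110880 m.
ΔN = Δφ × 110880 = 336.0 m; ΔE = Δλ × 110880 × cos(-31.84900°) = +0.00094 × 110880 × 0.849442 = 88.5 m.
Distance = √(ΔE² + ΔN²) = √(88.5² + 336.0²) = 347.4 m.

347 m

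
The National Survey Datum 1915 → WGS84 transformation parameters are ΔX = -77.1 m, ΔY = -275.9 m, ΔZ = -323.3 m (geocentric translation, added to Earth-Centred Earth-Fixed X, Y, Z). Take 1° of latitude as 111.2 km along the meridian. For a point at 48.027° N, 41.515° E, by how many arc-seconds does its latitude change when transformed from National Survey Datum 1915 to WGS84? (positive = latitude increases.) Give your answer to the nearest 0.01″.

sin φ = 0.743460, cos φ = 0.668780, sin λ = 0.662816, cos λ = 0.748782.
North component: ΔN = −sin φ cos λ·ΔX − sin φ sin λ·ΔY + cos φ·ΔZ = −(0.743460)(0.748782)(-77.1) − (0.743460)(0.662816)(-275.9) + (0.668780)(-323.3) = -37.34 m.
1° of latitude spans 111200 m, so Δφ = -37.34 / 111200 × 3600 = -1.209″.

Δφ = -1.21″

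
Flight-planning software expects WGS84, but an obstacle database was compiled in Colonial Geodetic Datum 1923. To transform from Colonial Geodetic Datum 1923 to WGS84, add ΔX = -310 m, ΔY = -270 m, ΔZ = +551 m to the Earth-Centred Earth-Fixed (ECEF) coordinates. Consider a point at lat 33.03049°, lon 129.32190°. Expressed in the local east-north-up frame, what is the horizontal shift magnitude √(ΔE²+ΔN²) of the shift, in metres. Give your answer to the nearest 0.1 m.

623.3 m

At φ = 33.03049°, λ = 129.32190°: sin φ = 0.545085, cos φ = 0.838381, sin λ = 0.773598, cos λ = -0.633677.
ΔE = −sin λ·ΔX + cos λ·ΔY = −(0.773598)·(-310) + (-0.633677)·(-270) = 410.91 m.
ΔN = −sin φ cos λ·ΔX − sin φ sin λ·ΔY + cos φ·ΔZ = −(0.545085)(-0.633677)(-310) − (0.545085)(0.773598)(-270) + (0.838381)(551) = 468.72 m.
Horizontal magnitude = √(ΔE² + ΔN²) = √(410.91² + 468.72²) = 623.34 m.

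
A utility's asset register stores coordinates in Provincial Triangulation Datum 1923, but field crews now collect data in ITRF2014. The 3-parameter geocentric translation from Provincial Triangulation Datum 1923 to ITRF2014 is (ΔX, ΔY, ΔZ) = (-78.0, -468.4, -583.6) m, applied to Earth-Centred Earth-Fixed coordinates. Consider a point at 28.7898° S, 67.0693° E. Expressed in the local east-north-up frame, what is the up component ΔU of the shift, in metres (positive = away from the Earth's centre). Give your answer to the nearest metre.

The local up (radial) axis is (cos φ cos λ, cos φ sin λ, sin φ), giving ΔU = -26.634 − 378.063 + 281.060 = -123.64 m.

ΔU = -124 m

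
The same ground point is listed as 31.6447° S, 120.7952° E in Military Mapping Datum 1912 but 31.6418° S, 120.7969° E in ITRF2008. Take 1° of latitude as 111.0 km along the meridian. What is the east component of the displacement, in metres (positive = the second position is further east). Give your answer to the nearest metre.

ΔE = 161 m

Δφ = -31.6418° − -31.6447° = +0.0029°; Δλ = 120.7969° − 120.7952° = +0.0017°.
ΔN = Δφ × 111000 = 321.9 m; ΔE = Δλ × 111000 × cos(-31.6447°) = +0.0017 × 111000 × 0.851318 = 160.6 m.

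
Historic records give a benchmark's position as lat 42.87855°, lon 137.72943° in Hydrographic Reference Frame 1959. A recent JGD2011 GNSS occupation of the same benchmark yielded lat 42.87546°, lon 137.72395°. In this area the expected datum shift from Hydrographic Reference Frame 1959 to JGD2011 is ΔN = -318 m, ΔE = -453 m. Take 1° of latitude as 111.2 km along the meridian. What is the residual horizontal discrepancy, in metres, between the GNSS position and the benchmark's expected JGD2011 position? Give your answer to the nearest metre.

26 m

Observed coordinate differences: Δφ = -0.00309°, Δλ = -0.00548°.
Converting to metres (1° lat = 111200 m, cos φ = 0.732798): observed ΔN = -343.6 m, observed ΔE = -446.5 m.
Subtracting the expected shift leaves a residual of -343.6 − (-318) = -25.6 m north and -446.5 − (-453) = 6.5 m east.
Residual distance = √((-25.6)² + 6.5²) = 26.4 m.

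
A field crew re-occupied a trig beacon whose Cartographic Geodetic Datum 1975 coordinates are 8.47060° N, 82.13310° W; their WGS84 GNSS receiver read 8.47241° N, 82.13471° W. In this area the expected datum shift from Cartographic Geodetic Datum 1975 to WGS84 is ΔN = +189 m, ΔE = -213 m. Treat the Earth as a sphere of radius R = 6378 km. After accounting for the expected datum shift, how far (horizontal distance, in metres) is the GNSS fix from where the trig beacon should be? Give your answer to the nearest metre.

38 m

Observed coordinate differences: Δφ = +0.00181°, Δλ = -0.00161°.
Converting to metres (1° lat = 111317 m, cos φ = 0.989092): observed ΔN = 201.5 m, observed ΔE = -177.3 m.
Subtracting the expected shift leaves a residual of 201.5 − (189) = 12.5 m north and -177.3 − (-213) = 35.7 m east.
Residual distance = √(12.5² + 35.7²) = 37.9 m.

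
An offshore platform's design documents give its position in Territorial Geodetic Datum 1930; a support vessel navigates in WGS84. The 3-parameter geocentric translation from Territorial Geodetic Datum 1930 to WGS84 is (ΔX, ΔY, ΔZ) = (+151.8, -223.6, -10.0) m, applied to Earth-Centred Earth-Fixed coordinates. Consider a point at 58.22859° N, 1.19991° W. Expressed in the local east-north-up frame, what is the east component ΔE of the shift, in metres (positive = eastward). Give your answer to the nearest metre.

ΔE = -220 m

The local east axis at (φ, λ) is (−sin λ, cos λ, 0), so ΔE = −sin(-1.19991°)·151.8 + cos(-1.19991°)·(-223.6) = -220.37 m.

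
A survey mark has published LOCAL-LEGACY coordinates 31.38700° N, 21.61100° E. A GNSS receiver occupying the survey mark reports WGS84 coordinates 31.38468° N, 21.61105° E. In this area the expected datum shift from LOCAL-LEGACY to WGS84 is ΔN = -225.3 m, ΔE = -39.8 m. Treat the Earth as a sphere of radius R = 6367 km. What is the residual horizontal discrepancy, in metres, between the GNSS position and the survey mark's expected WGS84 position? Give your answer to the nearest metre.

55 m

Observed coordinate differences: Δφ = -0.00232°, Δλ = +0.00005°.
Converting to metres (1° lat = 111125 m, cos φ = 0.853669): observed ΔN = -257.8 m, observed ΔE = 4.7 m.
Subtracting the expected shift leaves a residual of -257.8 − (-225.3) = -32.5 m north and 4.7 − (-39.8) = 44.5 m east.
Residual distance = √((-32.5)² + 44.5²) = 55.1 m.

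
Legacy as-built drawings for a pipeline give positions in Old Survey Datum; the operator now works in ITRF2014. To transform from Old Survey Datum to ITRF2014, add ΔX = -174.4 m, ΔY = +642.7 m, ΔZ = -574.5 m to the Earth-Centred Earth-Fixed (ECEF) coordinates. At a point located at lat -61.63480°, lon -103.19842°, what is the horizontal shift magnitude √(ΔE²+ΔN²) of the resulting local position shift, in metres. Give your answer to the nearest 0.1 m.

At φ = -61.63480°, λ = -103.19842°: sin φ = -0.879937, cos φ = 0.475090, sin λ = -0.973585, cos λ = -0.228324.
ΔE = −sin λ·ΔX + cos λ·ΔY = −(-0.973585)·(-174.4) + (-0.228324)·(642.7) = -316.54 m.
ΔN = −sin φ cos λ·ΔX − sin φ sin λ·ΔY + cos φ·ΔZ = −(-0.879937)(-0.228324)(-174.4) − (-0.879937)(-0.973585)(642.7) + (0.475090)(-574.5) = -788.50 m.
Horizontal magnitude = √(ΔE² + ΔN²) = √((-316.54)² + (-788.50)²) = 849.66 m.

849.7 m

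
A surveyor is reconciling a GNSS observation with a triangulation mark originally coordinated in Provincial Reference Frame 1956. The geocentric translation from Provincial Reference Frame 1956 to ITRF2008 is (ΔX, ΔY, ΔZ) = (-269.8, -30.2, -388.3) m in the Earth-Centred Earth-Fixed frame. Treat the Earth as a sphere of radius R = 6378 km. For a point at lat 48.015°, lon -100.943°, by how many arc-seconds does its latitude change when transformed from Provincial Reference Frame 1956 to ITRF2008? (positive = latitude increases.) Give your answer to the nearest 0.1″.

Δφ = -10.3″

sin φ = 0.743320, cos φ = 0.668936, sin λ = -0.981817, cos λ = -0.189832.
North component: ΔN = −sin φ cos λ·ΔX − sin φ sin λ·ΔY + cos φ·ΔZ = −(0.743320)(-0.189832)(-269.8) − (0.743320)(-0.981817)(-30.2) + (0.668936)(-388.3) = -319.86 m.
1° of latitude spans πR/180 = 111317 m, so Δφ = -319.86 / 111317 × 3600 = -10.344″.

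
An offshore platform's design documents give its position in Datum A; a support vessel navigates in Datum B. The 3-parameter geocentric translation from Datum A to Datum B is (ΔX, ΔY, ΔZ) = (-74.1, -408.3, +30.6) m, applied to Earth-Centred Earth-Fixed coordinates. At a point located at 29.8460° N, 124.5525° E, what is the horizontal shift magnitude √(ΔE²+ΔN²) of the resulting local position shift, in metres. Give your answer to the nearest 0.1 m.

At φ = 29.8460°, λ = 124.5525°: sin φ = 0.497670, cos φ = 0.867366, sin λ = 0.823607, cos λ = -0.567161.
ΔE = −sin λ·ΔX + cos λ·ΔY = −(0.823607)·(-74.1) + (-0.567161)·(-408.3) = 292.60 m.
ΔN = −sin φ cos λ·ΔX − sin φ sin λ·ΔY + cos φ·ΔZ = −(0.497670)(-0.567161)(-74.1) − (0.497670)(0.823607)(-408.3) + (0.867366)(30.6) = 172.98 m.
Horizontal magnitude = √(ΔE² + ΔN²) = √(292.60² + 172.98²) = 339.91 m.

339.9 m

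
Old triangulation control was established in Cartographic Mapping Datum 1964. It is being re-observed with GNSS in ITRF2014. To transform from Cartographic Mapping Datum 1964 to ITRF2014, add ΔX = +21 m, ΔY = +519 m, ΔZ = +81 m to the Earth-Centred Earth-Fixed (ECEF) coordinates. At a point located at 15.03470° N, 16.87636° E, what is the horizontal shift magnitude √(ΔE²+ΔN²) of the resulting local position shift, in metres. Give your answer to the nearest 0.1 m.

The local east axis at (φ, λ) is (−sin λ, cos λ, 0), so ΔE = −sin(16.87636°)·21 + cos(16.87636°)·519 = 490.55 m.
The local north axis is (−sin φ cos λ, −sin φ sin λ, cos φ), giving ΔN = -5.213 − 39.084 + 78.227 = 33.93 m.
Horizontal magnitude = √(ΔE² + ΔN²) = √(490.55² + 33.93²) = 491.72 m.

491.7 m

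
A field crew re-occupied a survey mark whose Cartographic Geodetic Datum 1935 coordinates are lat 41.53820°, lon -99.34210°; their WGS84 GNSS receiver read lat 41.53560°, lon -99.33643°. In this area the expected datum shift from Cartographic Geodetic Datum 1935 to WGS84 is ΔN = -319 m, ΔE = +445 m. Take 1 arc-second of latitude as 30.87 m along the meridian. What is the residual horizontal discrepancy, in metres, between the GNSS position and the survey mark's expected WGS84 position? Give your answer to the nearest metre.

40 m

Observed coordinate differences: Δφ = -0.00260°, Δλ = +0.00567°.
Converting to metres (1° lat = 111132 m, cos φ = 0.748514): observed ΔN = -288.9 m, observed ΔE = 471.7 m.
Subtracting the expected shift leaves a residual of -288.9 − (-319) = 30.1 m north and 471.7 − (445) = 26.7 m east.
Residual distance = √(30.1² + 26.7²) = 40.2 m.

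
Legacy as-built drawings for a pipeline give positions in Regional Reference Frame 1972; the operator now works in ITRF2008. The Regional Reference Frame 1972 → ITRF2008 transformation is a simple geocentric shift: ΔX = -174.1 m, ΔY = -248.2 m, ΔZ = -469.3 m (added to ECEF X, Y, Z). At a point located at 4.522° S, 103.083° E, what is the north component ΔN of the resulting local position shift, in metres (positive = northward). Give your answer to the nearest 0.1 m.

ΔN = -483.8 m

The local north axis is (−sin φ cos λ, −sin φ sin λ, cos φ), giving ΔN = 3.107 − 19.061 − 467.839 = -483.79 m.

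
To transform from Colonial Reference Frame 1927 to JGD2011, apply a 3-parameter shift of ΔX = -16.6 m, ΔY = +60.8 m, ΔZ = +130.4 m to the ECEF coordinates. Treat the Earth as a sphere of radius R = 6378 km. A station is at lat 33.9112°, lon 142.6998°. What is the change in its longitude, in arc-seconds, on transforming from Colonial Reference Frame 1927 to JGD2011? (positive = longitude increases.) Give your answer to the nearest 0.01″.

sin φ = 0.557907, cos φ = 0.829903, sin λ = 0.605991, cos λ = -0.795471.
East component: ΔE = −sin λ·ΔX + cos λ·ΔY = −(0.605991)(-16.6) + (-0.795471)(60.8) = -38.31 m.
1° of latitude spans πR/180 = 111317 m; at latitude φ, 1° of longitude spans that × cos φ = 92382.4 m, so Δλ = -38.31 / 92382.4 × 3600 = -1.493″.

Δλ = -1.49″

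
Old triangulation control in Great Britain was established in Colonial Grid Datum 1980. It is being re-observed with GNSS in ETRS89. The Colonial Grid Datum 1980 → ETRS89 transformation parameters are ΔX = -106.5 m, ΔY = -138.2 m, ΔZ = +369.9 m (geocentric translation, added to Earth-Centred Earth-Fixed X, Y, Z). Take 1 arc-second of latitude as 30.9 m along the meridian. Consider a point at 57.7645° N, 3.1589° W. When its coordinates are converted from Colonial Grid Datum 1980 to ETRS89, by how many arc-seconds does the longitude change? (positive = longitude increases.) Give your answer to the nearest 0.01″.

sin φ = 0.845863, cos φ = 0.533400, sin λ = -0.055105, cos λ = 0.998481.
East component: ΔE = −sin λ·ΔX + cos λ·ΔY = −(-0.055105)(-106.5) + (0.998481)(-138.2) = -143.86 m.
1° of latitude spans 3600 × 30.90 = 111240 m; at latitude φ, 1° of longitude spans that × cos φ = 59335.5 m, so Δλ = -143.86 / 59335.5 × 3600 = -8.728″.

Δλ = -8.73″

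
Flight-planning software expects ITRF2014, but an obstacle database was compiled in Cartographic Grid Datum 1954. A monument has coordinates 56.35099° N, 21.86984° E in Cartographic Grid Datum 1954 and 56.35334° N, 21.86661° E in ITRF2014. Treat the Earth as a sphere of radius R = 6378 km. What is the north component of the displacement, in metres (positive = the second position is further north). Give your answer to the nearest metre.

ΔN = 262 m

Δφ = 56.35334° − 56.35099° = +0.00235°; Δλ = 21.86661° − 21.86984° = -0.00323°.
1° along a meridian = πR/180 = 111317 m.
ΔN = Δφ × 111317 = 261.6 m; ΔE = Δλ × 111317 × cos(56.35099°) = -0.00323 × 111317 × 0.554104 = -199.2 m.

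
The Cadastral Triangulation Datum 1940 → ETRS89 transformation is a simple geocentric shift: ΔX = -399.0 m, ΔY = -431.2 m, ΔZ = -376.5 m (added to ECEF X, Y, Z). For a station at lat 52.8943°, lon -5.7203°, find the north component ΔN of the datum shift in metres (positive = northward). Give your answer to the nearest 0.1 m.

ΔN = 55.2 m

At φ = 52.8943°, λ = -5.7203°: sin φ = 0.797524, cos φ = 0.603287, sin λ = -0.099672, cos λ = 0.995020.
ΔN = −sin φ cos λ·ΔX − sin φ sin λ·ΔY + cos φ·ΔZ = −(0.797524)(0.995020)(-399.0) − (0.797524)(-0.099672)(-431.2) + (0.603287)(-376.5) = 55.21 m.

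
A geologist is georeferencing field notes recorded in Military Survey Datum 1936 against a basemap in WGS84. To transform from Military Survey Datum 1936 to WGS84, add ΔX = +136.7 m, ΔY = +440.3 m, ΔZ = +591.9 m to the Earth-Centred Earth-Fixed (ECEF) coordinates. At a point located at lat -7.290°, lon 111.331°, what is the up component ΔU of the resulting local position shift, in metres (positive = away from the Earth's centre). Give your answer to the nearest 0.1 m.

ΔU = 282.4 m

The local up (radial) axis is (cos φ cos λ, cos φ sin λ, sin φ), giving ΔU = -49.323 + 406.822 − 75.107 = 282.39 m.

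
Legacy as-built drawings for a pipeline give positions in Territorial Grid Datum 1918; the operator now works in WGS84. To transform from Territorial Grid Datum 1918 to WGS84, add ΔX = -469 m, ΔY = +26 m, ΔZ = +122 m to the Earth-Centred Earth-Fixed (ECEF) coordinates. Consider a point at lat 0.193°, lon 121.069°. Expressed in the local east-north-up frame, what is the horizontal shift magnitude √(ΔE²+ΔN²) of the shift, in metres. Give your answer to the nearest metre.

407 m

The local east axis at (φ, λ) is (−sin λ, cos λ, 0), so ΔE = −sin(121.069°)·(-469) + cos(121.069°)·26 = 388.30 m.
The local north axis is (−sin φ cos λ, −sin φ sin λ, cos φ), giving ΔN = -0.815 − 0.075 + 121.999 = 121.11 m.
Horizontal magnitude = √(ΔE² + ΔN²) = √(388.30² + 121.11²) = 406.75 m.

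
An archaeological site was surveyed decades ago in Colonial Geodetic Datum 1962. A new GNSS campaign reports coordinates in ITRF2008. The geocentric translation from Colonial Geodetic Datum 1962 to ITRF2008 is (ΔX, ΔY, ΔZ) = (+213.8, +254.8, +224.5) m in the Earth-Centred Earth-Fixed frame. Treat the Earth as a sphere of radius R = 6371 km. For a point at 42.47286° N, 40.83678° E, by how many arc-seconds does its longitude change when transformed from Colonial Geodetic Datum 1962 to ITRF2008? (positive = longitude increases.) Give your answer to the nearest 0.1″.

Δλ = 2.3″

sin φ = 0.675241, cos φ = 0.737597, sin λ = 0.653906, cos λ = 0.756575.
East component: ΔE = −sin λ·ΔX + cos λ·ΔY = −(0.653906)(213.8) + (0.756575)(254.8) = 52.97 m.
1° of latitude spans πR/180 = 111195 m; at latitude φ, 1° of longitude spans that × cos φ = 82017.1 m, so Δλ = 52.97 / 82017.1 × 3600 = 2.325″.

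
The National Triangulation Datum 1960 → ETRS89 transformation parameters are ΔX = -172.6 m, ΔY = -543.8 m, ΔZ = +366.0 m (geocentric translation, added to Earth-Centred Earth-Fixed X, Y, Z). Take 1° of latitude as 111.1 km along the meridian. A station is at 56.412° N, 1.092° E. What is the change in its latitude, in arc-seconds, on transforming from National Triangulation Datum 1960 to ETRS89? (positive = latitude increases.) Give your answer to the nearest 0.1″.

sin φ = 0.833037, cos φ = 0.553217, sin λ = 0.019058, cos λ = 0.999818.
North component: ΔN = −sin φ cos λ·ΔX − sin φ sin λ·ΔY + cos φ·ΔZ = −(0.833037)(0.999818)(-172.6) − (0.833037)(0.019058)(-543.8) + (0.553217)(366.0) = 354.87 m.
1° of latitude spans 111100 m, so Δφ = 354.87 / 111100 × 3600 = 11.499″.

Δφ = 11.5″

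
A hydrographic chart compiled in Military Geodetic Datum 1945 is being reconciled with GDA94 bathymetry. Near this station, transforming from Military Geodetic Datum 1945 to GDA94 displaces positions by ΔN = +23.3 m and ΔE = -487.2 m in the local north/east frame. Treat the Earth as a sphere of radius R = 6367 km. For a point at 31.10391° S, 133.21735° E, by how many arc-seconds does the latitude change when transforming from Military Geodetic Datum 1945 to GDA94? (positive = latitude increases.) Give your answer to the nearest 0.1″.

On a sphere of radius R, 1 rad of latitude = R, so Δφ = ΔN / R = 23.3 / 6367000 = 3.6595e-06 rad = 0.755″.

Δφ = 0.8″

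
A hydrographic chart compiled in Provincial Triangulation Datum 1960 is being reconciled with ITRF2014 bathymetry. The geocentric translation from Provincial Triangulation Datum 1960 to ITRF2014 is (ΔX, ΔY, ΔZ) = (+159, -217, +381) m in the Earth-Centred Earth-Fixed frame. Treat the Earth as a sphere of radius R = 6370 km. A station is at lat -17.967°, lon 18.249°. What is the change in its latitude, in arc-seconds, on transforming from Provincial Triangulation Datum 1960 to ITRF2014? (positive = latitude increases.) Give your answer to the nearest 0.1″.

Δφ = 12.6″

sin φ = -0.308469, cos φ = 0.951234, sin λ = 0.313147, cos λ = 0.949705.
North component: ΔN = −sin φ cos λ·ΔX − sin φ sin λ·ΔY + cos φ·ΔZ = −(-0.308469)(0.949705)(159) − (-0.308469)(0.313147)(-217) + (0.951234)(381) = 388.04 m.
1° of latitude spans πR/180 = 111177 m, so Δφ = 388.04 / 111177 × 3600 = 12.565″.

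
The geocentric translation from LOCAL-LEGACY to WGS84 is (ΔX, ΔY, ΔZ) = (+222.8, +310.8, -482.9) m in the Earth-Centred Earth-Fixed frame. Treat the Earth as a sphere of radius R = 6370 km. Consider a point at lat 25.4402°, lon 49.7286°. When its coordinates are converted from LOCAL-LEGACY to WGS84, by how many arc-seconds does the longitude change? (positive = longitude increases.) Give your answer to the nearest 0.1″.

Δλ = 1.1″

sin φ = 0.429569, cos φ = 0.903034, sin λ = 0.762991, cos λ = 0.646409.
East component: ΔE = −sin λ·ΔX + cos λ·ΔY = −(0.762991)(222.8) + (0.646409)(310.8) = 30.91 m.
1° of latitude spans πR/180 = 111177 m; at latitude φ, 1° of longitude spans that × cos φ = 100397.1 m, so Δλ = 30.91 / 100397.1 × 3600 = 1.108″.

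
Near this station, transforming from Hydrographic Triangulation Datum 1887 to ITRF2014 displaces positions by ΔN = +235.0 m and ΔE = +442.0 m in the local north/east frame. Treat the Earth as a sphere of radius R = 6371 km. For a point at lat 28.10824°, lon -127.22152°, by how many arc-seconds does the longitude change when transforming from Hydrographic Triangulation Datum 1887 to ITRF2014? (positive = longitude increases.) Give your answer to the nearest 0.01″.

At latitude 28.10824°, cos φ = 0.882059.
One radian of longitude at latitude φ spans R cos φ, so Δλ = ΔE / (R cos φ) = 442.0 / (6371000 × 0.882059) = 7.8653e-05 rad = 16.223″.

Δλ = 16.22″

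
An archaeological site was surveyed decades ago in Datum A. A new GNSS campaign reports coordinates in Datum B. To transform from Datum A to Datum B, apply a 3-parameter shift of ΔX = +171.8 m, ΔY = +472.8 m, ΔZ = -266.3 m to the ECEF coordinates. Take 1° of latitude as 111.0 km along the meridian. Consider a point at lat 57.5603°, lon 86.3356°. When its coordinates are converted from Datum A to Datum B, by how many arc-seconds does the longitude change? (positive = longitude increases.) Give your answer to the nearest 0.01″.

Δλ = -8.54″

sin φ = 0.843956, cos φ = 0.536412, sin λ = 0.997956, cos λ = 0.063912.
East component: ΔE = −sin λ·ΔX + cos λ·ΔY = −(0.997956)(171.8) + (0.063912)(472.8) = -141.23 m.
1° of latitude spans 111000 m; at latitude φ, 1° of longitude spans that × cos φ = 59541.7 m, so Δλ = -141.23 / 59541.7 × 3600 = -8.539″.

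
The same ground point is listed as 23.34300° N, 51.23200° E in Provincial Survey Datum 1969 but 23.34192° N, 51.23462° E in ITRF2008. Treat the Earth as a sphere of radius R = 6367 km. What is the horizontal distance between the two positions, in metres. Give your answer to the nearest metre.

293 m

Δφ = 23.34192° − 23.34300° = -0.00108°; Δλ = 51.23462° − 51.23200° = +0.00262°.
1° along a meridian = πR/180 = 111125 m.
ΔN = Δφ × 111125 = -120.0 m; ΔE = Δλ × 111125 × cos(23.34300°) = +0.00262 × 111125 × 0.918149 = 267.3 m.
Distance = √(ΔE² + ΔN²) = √(267.3² + (-120.0)²) = 293.0 m.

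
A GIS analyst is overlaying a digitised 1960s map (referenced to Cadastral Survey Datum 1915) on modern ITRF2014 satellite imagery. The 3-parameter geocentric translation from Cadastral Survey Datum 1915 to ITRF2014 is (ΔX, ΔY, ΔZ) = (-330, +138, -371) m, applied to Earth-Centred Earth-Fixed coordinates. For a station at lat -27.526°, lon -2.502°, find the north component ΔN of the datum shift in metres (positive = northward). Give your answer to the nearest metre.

At φ = -27.526°, λ = -2.502°: sin φ = -0.462151, cos φ = 0.886801, sin λ = -0.043654, cos λ = 0.999047.
ΔN = −sin φ cos λ·ΔX − sin φ sin λ·ΔY + cos φ·ΔZ = −(-0.462151)(0.999047)(-330) − (-0.462151)(-0.043654)(138) + (0.886801)(-371) = -484.15 m.

ΔN = -484 m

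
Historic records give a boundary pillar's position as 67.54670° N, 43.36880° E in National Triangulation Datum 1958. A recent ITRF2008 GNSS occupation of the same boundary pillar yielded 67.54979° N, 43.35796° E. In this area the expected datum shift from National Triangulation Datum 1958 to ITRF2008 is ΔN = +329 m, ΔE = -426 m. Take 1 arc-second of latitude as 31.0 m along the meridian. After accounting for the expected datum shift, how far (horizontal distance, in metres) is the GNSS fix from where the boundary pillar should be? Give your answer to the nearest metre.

39 m

Observed coordinate differences: Δφ = +0.00309°, Δλ = -0.01084°.
Converting to metres (1° lat = 111600 m, cos φ = 0.381930): observed ΔN = 344.8 m, observed ΔE = -462.0 m.
Subtracting the expected shift leaves a residual of 344.8 − (329) = 15.8 m north and -462.0 − (-426) = -36.0 m east.
Residual distance = √(15.8² + (-36.0)²) = 39.4 m.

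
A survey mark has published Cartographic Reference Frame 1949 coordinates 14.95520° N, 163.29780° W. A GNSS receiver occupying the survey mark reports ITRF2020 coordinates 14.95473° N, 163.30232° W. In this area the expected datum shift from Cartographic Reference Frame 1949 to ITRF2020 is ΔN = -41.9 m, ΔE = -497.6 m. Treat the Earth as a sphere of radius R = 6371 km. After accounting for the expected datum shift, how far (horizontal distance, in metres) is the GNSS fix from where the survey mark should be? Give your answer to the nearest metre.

16 m

Observed coordinate differences: Δφ = -0.00047°, Δλ = -0.00452°.
Converting to metres (1° lat = 111195 m, cos φ = 0.966128): observed ΔN = -52.3 m, observed ΔE = -485.6 m.
Subtracting the expected shift leaves a residual of -52.3 − (-41.9) = -10.4 m north and -485.6 − (-497.6) = 12.0 m east.
Residual distance = √((-10.4)² + 12.0²) = 15.9 m.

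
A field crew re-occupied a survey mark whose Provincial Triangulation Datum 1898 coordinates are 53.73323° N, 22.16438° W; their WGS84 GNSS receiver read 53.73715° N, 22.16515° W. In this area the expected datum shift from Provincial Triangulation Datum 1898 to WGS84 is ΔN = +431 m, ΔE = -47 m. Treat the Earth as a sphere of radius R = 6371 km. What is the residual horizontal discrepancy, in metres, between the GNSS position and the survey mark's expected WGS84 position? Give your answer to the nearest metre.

6 m

Observed coordinate differences: Δφ = +0.00392°, Δλ = -0.00077°.
Converting to metres (1° lat = 111195 m, cos φ = 0.591546): observed ΔN = 435.9 m, observed ΔE = -50.6 m.
Subtracting the expected shift leaves a residual of 435.9 − (431) = 4.9 m north and -50.6 − (-47) = -3.6 m east.
Residual distance = √(4.9² + (-3.6)²) = 6.1 m.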